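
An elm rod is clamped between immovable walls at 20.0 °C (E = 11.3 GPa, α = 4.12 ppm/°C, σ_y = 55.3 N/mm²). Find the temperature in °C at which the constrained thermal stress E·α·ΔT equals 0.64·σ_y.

780 °C

σ_y = 55.3 N/mm² = 55.30 MPa.
E·α·ΔT = 35.39 MPa ⇒ ΔT = 35.39 / (11.30×10³ × 4.12×10⁻⁶) = 760.2 K.
T = 20.0 + 760.2 = 780.2 °C.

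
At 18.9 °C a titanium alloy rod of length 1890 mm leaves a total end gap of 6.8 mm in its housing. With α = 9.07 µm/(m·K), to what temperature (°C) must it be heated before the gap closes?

416 °C

α·L₀·ΔT = 6.8 mm ⇒ ΔT = 6.8 / (9.07×10⁻⁶ × 1890.0) = 396.7 K.
T = 18.9 + 396.7 = 415.6 °C.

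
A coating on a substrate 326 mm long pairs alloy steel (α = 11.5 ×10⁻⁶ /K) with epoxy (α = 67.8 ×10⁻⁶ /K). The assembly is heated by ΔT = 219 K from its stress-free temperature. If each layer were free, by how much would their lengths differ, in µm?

Δα = |11.5 − 67.8|×10⁻⁶/K = 56.3×10⁻⁶/K.
ΔL_mismatch = Δα·L·ΔT = 56.3×10⁻⁶ × 326.0 mm × 219.0 K = 4020 µm.

4020 µm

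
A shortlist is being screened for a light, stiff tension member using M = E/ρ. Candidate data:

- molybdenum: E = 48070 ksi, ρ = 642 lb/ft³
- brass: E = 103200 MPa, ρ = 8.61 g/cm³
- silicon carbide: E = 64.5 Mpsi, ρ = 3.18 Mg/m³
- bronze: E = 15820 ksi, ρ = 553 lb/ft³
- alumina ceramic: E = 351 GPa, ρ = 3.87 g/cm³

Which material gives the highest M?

Putting every candidate on a common basis:
  molybdenum: E = 331.4 GPa, ρ = 10280 kg/m³
  brass: E = 103.2 GPa, ρ = 8610 kg/m³
  silicon carbide: E = 444.7 GPa, ρ = 3180 kg/m³
  bronze: E = 109.1 GPa, ρ = 8858 kg/m³
  alumina ceramic: E = 351.0 GPa, ρ = 3870 kg/m³
  silicon carbide: M = 140 MN·m/kg
  alumina ceramic: M = 90.7 MN·m/kg
  molybdenum: M = 32.2 MN·m/kg
  bronze: M = 12.3 MN·m/kg
  brass: M = 12.0 MN·m/kg
Silicon carbide has the largest M.

silicon carbide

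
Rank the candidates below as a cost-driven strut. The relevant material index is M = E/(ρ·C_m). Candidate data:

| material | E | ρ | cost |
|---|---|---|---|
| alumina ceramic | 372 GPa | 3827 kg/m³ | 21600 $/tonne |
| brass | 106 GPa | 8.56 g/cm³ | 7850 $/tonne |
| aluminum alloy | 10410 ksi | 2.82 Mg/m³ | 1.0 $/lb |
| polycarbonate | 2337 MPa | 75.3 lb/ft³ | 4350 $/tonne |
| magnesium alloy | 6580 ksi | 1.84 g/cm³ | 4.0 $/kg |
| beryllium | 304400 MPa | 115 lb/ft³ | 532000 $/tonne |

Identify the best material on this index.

After converting to SI:
  alumina ceramic: E = 372.0 GPa, ρ = 3827 kg/m³, cost = 21.60 $/kg
  brass: E = 106.0 GPa, ρ = 8560 kg/m³, cost = 7.850 $/kg
  aluminum alloy: E = 71.77 GPa, ρ = 2820 kg/m³, cost = 2.205 $/kg
  polycarbonate: E = 2.337 GPa, ρ = 1206 kg/m³, cost = 4.350 $/kg
  magnesium alloy: E = 45.37 GPa, ρ = 1840 kg/m³, cost = 4.000 $/kg
  beryllium: E = 304.4 GPa, ρ = 1842 kg/m³, cost = 532.0 $/kg
  aluminum alloy: M = 11.5 MN·m per $
  magnesium alloy: M = 6.16 MN·m per $
  alumina ceramic: M = 4.50 MN·m per $
  brass: M = 1.58 MN·m per $
  polycarbonate: M = 0.445 MN·m per $
  beryllium: M = 0.311 MN·m per $
Highest index: aluminum alloy.

aluminum alloy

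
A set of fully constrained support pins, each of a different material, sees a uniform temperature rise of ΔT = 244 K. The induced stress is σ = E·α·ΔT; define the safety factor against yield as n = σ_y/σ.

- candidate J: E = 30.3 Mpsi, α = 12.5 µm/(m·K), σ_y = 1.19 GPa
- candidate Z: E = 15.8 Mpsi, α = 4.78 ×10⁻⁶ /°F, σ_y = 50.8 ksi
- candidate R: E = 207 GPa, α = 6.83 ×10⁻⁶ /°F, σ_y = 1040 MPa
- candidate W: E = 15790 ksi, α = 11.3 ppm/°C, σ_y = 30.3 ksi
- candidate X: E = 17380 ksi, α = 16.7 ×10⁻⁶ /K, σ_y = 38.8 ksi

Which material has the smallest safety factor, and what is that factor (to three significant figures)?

candidate X, n = 0.548

With everything in SI (GPa, ×10⁻⁶/K, MPa):
  candidate J: E = 208.9, α = 12.5, σ_y = 1190 → σ = 637 MPa, n = 1.87
  candidate Z: E = 108.9, α = 8.60, σ_y = 350.3 → σ = 229 MPa, n = 1.53
  candidate R: E = 207.0, α = 12.3, σ_y = 1040 → σ = 621 MPa, n = 1.67
  candidate W: E = 108.9, α = 11.3, σ_y = 208.9 → σ = 300 MPa, n = 0.696
  candidate X: E = 119.8, α = 16.7, σ_y = 267.5 → σ = 488 MPa, n = 0.548
Smallest n: candidate X with n = 0.548.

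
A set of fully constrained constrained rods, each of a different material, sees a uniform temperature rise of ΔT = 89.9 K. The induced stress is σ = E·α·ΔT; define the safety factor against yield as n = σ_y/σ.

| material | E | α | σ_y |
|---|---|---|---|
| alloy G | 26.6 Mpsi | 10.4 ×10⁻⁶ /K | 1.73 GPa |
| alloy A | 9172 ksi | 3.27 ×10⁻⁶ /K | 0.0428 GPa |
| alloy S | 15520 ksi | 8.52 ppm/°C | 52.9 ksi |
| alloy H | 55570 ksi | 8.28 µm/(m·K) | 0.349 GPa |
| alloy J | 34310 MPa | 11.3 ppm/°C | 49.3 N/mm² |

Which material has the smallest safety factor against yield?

With everything in SI (GPa, ×10⁻⁶/K, MPa):
  alloy G: E = 183.4, α = 10.4, σ_y = 1730 → σ = 171 MPa, n = 10.1
  alloy A: E = 63.24, α = 3.27, σ_y = 42.80 → σ = 18.6 MPa, n = 2.30
  alloy S: E = 107.0, α = 8.52, σ_y = 364.7 → σ = 82.0 MPa, n = 4.45
  alloy H: E = 383.1, α = 8.28, σ_y = 349.0 → σ = 285 MPa, n = 1.22
  alloy J: E = 34.31, α = 11.3, σ_y = 49.30 → σ = 34.9 MPa, n = 1.41
Alloy H has the lowest safety factor, n = 1.22.

alloy H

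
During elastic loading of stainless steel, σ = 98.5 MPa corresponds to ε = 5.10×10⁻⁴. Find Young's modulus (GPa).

193 GPa

E = σ/ε = 98.5 MPa / 5.10×10⁻⁴ = 193100 MPa = 193 GPa.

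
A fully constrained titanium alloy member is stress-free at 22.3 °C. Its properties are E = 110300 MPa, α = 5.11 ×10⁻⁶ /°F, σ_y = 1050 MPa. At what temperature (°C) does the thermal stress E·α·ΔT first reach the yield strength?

1060 °C

E = 110300 MPa = 110.3 GPa.
α = 5.11×10⁻⁶/°F × 9/5 = 9.20×10⁻⁶/K.
E·α·ΔT = 1050 MPa ⇒ ΔT = 1050 / (110.3×10³ × 9.20×10⁻⁶) = 1035 K.
T = 22.3 + 1035 = 1057 °C.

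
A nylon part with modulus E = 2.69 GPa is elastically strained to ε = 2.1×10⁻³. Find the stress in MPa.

σ = E·ε = 2690 MPa × 2.1×10⁻³ = 5.65 MPa.

5.65 MPa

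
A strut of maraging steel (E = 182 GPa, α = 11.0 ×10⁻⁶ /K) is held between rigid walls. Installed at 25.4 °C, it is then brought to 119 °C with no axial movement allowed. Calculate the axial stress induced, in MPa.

ΔT = 93.60 K. Constrained thermal stress σ = E·α·ΔT = 182.0×10³ MPa × 11.0×10⁻⁶ × 93.60 = 187 MPa (compressive).

187 MPa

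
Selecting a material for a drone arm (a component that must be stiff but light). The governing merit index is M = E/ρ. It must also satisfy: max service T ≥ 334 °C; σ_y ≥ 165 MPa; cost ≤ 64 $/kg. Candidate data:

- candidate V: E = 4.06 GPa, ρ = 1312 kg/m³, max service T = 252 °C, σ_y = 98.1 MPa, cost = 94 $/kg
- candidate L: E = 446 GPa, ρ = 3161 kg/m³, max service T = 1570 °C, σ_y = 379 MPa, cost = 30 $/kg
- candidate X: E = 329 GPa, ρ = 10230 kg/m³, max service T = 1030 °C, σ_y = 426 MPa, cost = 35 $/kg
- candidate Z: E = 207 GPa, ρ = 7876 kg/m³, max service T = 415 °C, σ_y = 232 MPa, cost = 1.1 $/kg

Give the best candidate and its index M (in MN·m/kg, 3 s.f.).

Screen on constraints: max service T ≥ 334 °C; σ_y ≥ 165 MPa; cost ≤ 64 $/kg. Survivors: candidate L, candidate X, candidate Z.
Computing M directly (units already consistent):
  candidate L: M = 141 MN·m/kg
  candidate X: M = 32.2 MN·m/kg
  candidate Z: M = 26.3 MN·m/kg
The maximum is for candidate L.

candidate L, M = 141 MN·m/kg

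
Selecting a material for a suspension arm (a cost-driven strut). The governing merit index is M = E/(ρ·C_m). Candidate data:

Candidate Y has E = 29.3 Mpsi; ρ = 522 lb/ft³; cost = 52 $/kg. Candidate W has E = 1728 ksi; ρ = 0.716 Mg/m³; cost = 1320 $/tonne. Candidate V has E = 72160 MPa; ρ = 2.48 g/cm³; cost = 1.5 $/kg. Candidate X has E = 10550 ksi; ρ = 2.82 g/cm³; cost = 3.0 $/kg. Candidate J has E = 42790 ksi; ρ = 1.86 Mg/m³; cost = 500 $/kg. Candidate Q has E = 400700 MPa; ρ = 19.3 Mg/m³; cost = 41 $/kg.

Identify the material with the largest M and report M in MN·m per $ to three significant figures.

candidate V, M = 19.4 MN·m per $

In SI units:
  candidate Y: E = 202.0 GPa, ρ = 8362 kg/m³, cost = 52.00 $/kg
  candidate W: E = 11.91 GPa, ρ = 716.0 kg/m³, cost = 1.320 $/kg
  candidate V: E = 72.16 GPa, ρ = 2480 kg/m³, cost = 1.500 $/kg
  candidate X: E = 72.74 GPa, ρ = 2820 kg/m³, cost = 3.000 $/kg
  candidate J: E = 295.0 GPa, ρ = 1860 kg/m³, cost = 500.0 $/kg
  candidate Q: E = 400.7 GPa, ρ = 19300 kg/m³, cost = 41.00 $/kg
  candidate V: M = 19.4 MN·m per $
  candidate W: M = 12.6 MN·m per $
  candidate X: M = 8.60 MN·m per $
  candidate Q: M = 0.506 MN·m per $
  candidate Y: M = 0.465 MN·m per $
  candidate J: M = 0.317 MN·m per $
The maximum is for candidate V.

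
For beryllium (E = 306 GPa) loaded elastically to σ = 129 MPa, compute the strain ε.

4.22×10⁻⁴

ε = σ/E = 129 / 306000 = 4.22×10⁻⁴.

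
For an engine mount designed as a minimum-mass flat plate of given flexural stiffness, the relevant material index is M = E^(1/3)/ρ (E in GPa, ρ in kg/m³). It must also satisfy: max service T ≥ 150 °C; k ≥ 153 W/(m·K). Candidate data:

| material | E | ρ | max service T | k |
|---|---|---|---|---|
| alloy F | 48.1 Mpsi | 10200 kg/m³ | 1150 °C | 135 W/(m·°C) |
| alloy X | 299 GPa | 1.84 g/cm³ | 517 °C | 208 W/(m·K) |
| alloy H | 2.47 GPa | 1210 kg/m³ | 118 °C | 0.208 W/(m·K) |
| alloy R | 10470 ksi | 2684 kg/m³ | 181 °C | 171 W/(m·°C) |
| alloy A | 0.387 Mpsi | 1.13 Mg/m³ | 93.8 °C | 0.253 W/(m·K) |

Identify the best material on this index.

alloy X

Screen on constraints: max service T ≥ 150 °C; k ≥ 153 W/(m·K). Survivors: alloy X, alloy R.
Convert each candidate to consistent units, then evaluate M:
  alloy X: E = 299.0 GPa, ρ = 1840 kg/m³
  alloy R: E = 72.19 GPa, ρ = 2684 kg/m³
  alloy X: M = 3.63×10⁻³
  alloy R: M = 1.55×10⁻³
Alloy X has the largest M.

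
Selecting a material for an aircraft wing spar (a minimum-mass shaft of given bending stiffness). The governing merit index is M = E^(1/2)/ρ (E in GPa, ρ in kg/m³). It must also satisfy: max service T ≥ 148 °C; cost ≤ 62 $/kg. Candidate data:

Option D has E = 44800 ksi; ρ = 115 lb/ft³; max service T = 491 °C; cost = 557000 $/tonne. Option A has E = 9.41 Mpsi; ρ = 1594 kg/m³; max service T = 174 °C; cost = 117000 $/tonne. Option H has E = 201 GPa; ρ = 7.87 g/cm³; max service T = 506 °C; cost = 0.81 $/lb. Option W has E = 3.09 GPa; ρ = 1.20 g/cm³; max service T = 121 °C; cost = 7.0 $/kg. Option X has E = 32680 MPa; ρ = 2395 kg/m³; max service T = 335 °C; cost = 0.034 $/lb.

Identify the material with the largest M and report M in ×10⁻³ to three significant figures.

Screen on constraints: max service T ≥ 148 °C; cost ≤ 62 $/kg. Survivors: option H, option X.
Convert each candidate to consistent units, then evaluate M:
  option H: E = 201.0 GPa, ρ = 7870 kg/m³
  option X: E = 32.68 GPa, ρ = 2395 kg/m³
  option X: M = 2.39×10⁻³
  option H: M = 1.80×10⁻³
Option X has the largest M.

option X, M = 2.39×10⁻³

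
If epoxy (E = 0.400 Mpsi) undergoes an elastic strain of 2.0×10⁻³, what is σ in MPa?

5.52 MPa

E = 0.400 Mpsi = 2.758 GPa.
σ = E·ε = 2758 MPa × 2.0×10⁻³ = 5.52 MPa.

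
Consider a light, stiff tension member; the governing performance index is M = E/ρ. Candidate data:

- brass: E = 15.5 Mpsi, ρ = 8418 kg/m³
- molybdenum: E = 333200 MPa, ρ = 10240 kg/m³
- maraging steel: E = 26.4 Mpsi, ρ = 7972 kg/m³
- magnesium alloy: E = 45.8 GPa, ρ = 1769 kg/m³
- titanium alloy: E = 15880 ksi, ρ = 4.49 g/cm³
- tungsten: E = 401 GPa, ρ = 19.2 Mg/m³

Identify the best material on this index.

Convert each candidate to consistent units, then evaluate M:
  brass: E = 106.9 GPa, ρ = 8418 kg/m³
  molybdenum: E = 333.2 GPa, ρ = 10240 kg/m³
  maraging steel: E = 182.0 GPa, ρ = 7972 kg/m³
  magnesium alloy: E = 45.80 GPa, ρ = 1769 kg/m³
  titanium alloy: E = 109.5 GPa, ρ = 4490 kg/m³
  tungsten: E = 401.0 GPa, ρ = 19200 kg/m³
  molybdenum: M = 32.5 MN·m/kg
  magnesium alloy: M = 25.9 MN·m/kg
  titanium alloy: M = 24.4 MN·m/kg
  maraging steel: M = 22.8 MN·m/kg
  tungsten: M = 20.9 MN·m/kg
  brass: M = 12.7 MN·m/kg
Molybdenum ranks first.

molybdenum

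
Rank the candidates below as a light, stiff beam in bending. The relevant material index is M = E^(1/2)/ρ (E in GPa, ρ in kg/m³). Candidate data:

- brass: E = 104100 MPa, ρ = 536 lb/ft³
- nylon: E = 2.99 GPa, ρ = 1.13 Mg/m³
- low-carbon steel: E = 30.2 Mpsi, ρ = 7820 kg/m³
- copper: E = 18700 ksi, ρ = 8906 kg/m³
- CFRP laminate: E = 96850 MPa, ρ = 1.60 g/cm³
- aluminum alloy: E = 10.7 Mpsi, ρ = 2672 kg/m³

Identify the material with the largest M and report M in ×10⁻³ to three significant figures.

CFRP laminate, M = 6.15×10⁻³

After converting to SI:
  brass: E = 104.1 GPa, ρ = 8586 kg/m³
  nylon: E = 2.990 GPa, ρ = 1130 kg/m³
  low-carbon steel: E = 208.2 GPa, ρ = 7820 kg/m³
  copper: E = 128.9 GPa, ρ = 8906 kg/m³
  CFRP laminate: E = 96.85 GPa, ρ = 1600 kg/m³
  aluminum alloy: E = 73.77 GPa, ρ = 2672 kg/m³
  CFRP laminate: M = 6.15×10⁻³
  aluminum alloy: M = 3.21×10⁻³
  low-carbon steel: M = 1.85×10⁻³
  nylon: M = 1.53×10⁻³
  copper: M = 1.27×10⁻³
  brass: M = 1.19×10⁻³
CFRP laminate has the largest M.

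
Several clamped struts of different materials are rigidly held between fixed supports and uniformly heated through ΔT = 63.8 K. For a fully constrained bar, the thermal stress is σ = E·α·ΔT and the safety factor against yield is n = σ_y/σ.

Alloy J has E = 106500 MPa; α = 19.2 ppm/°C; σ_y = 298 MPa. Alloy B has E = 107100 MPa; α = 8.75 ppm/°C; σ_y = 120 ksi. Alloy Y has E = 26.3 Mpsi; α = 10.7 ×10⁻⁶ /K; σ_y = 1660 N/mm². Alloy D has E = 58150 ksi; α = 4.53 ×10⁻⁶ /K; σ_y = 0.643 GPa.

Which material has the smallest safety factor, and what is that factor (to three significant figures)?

alloy J, n = 2.28

Converting E to GPa, α to ×10⁻⁶/K, σ_y to MPa, then σ and n for each:
  alloy J: E = 106.5, α = 19.2, σ_y = 298.0 → σ = 130 MPa, n = 2.28
  alloy B: E = 107.1, α = 8.75, σ_y = 827.4 → σ = 59.8 MPa, n = 13.8
  alloy Y: E = 181.3, α = 10.7, σ_y = 1660 → σ = 124 MPa, n = 13.4
  alloy D: E = 400.9, α = 4.53, σ_y = 643.0 → σ = 116 MPa, n = 5.55
The minimum is alloy J at n = 2.28.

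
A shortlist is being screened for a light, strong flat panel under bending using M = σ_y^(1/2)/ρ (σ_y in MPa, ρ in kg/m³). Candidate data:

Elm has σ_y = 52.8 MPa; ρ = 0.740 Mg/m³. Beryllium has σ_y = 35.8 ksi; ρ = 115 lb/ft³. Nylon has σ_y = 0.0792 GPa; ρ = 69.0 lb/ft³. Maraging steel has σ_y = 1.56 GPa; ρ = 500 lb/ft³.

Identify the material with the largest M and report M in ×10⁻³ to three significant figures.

elm, M = 9.82×10⁻³

Putting every candidate on a common basis:
  elm: σ_y = 52.80 MPa, ρ = 740.0 kg/m³
  beryllium: σ_y = 246.8 MPa, ρ = 1842 kg/m³
  nylon: σ_y = 79.20 MPa, ρ = 1105 kg/m³
  maraging steel: σ_y = 1560 MPa, ρ = 8009 kg/m³
  elm: M = 9.82×10⁻³
  beryllium: M = 8.53×10⁻³
  nylon: M = 8.05×10⁻³
  maraging steel: M = 4.93×10⁻³
Highest index: elm.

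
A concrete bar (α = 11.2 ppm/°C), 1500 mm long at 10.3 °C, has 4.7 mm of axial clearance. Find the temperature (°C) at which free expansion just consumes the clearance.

α·L₀·ΔT = 4.7 mm ⇒ ΔT = 4.7 / (11.2×10⁻⁶ × 1500.0) = 279.8 K.
T = 10.3 + 279.8 = 290.1 °C.

290 °C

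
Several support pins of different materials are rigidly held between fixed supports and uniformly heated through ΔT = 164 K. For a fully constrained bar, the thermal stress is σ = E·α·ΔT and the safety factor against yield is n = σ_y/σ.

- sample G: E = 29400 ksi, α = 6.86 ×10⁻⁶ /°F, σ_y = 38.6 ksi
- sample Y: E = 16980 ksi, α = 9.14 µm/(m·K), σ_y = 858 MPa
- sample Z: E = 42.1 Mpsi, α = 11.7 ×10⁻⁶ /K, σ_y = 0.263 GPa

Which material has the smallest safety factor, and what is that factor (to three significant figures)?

sample Z, n = 0.472

In consistent units (E in GPa, α in ×10⁻⁶/K, σ_y in MPa):
  sample G: E = 202.7, α = 12.3, σ_y = 266.1 → σ = 410 MPa, n = 0.648
  sample Y: E = 117.1, α = 9.14, σ_y = 858.0 → σ = 175 MPa, n = 4.89
  sample Z: E = 290.3, α = 11.7, σ_y = 263.0 → σ = 557 MPa, n = 0.472
Smallest n: sample Z with n = 0.472.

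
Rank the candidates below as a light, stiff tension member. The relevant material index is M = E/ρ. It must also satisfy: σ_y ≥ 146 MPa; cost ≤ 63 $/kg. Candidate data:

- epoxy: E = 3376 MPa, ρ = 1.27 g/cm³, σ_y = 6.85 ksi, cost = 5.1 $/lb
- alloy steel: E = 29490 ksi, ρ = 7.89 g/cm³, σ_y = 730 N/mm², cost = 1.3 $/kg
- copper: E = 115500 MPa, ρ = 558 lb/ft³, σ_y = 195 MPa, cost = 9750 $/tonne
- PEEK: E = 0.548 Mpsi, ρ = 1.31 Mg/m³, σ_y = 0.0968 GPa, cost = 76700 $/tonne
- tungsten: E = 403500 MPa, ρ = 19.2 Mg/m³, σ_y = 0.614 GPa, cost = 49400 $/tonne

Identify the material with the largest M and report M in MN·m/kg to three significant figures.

alloy steel, M = 25.8 MN·m/kg

Screen on constraints: σ_y ≥ 146 MPa; cost ≤ 63 $/kg. Survivors: alloy steel, copper, tungsten.
Putting every candidate on a common basis:
  alloy steel: E = 203.3 GPa, ρ = 7890 kg/m³
  copper: E = 115.5 GPa, ρ = 8938 kg/m³
  tungsten: E = 403.5 GPa, ρ = 19200 kg/m³
  alloy steel: M = 25.8 MN·m/kg
  tungsten: M = 21.0 MN·m/kg
  copper: M = 12.9 MN·m/kg
Highest index: alloy steel.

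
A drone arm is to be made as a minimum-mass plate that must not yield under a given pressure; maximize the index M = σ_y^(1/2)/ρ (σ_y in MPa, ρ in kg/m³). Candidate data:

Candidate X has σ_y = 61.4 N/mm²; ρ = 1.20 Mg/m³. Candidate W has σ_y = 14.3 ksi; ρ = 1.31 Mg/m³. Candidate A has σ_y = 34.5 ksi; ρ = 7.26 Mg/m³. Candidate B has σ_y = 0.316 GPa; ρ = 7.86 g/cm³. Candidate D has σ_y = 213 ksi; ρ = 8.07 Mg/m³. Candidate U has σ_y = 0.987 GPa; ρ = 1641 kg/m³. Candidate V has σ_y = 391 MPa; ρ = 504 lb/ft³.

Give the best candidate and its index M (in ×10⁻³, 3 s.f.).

candidate U, M = 19.1×10⁻³

Normalizing units and computing the index:
  candidate X: σ_y = 61.40 MPa, ρ = 1200 kg/m³
  candidate W: σ_y = 98.60 MPa, ρ = 1310 kg/m³
  candidate A: σ_y = 237.9 MPa, ρ = 7260 kg/m³
  candidate B: σ_y = 316.0 MPa, ρ = 7860 kg/m³
  candidate D: σ_y = 1469 MPa, ρ = 8070 kg/m³
  candidate U: σ_y = 987.0 MPa, ρ = 1641 kg/m³
  candidate V: σ_y = 391.0 MPa, ρ = 8073 kg/m³
  candidate U: M = 19.1×10⁻³
  candidate W: M = 7.58×10⁻³
  candidate X: M = 6.53×10⁻³
  candidate D: M = 4.75×10⁻³
  candidate V: M = 2.45×10⁻³
  candidate B: M = 2.26×10⁻³
  candidate A: M = 2.12×10⁻³
Highest index: candidate U.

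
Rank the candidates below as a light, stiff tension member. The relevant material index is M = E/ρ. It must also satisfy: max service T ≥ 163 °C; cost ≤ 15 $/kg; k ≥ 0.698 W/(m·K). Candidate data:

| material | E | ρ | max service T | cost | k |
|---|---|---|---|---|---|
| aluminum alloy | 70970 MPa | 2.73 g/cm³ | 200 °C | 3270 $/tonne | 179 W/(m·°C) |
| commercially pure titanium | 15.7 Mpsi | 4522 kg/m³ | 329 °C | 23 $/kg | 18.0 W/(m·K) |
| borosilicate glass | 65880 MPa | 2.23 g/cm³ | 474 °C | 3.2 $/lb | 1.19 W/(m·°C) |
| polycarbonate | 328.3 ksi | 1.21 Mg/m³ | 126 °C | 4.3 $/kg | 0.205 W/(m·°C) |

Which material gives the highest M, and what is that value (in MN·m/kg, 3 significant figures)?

borosilicate glass, M = 29.5 MN·m/kg

Screen on constraints: max service T ≥ 163 °C; cost ≤ 15 $/kg; k ≥ 0.698 W/(m·K). Survivors: aluminum alloy, borosilicate glass.
Putting every candidate on a common basis:
  aluminum alloy: E = 70.97 GPa, ρ = 2730 kg/m³
  borosilicate glass: E = 65.88 GPa, ρ = 2230 kg/m³
  borosilicate glass: M = 29.5 MN·m/kg
  aluminum alloy: M = 26.0 MN·m/kg
The maximum is for borosilicate glass.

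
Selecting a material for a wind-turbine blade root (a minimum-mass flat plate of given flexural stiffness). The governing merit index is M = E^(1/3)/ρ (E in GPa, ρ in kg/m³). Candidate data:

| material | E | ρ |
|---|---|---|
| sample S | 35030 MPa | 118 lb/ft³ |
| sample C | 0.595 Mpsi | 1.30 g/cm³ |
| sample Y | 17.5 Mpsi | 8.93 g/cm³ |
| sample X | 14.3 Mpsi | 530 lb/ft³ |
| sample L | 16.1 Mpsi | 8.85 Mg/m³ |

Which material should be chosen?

Convert each candidate to consistent units, then evaluate M:
  sample S: E = 35.03 GPa, ρ = 1890 kg/m³
  sample C: E = 4.102 GPa, ρ = 1300 kg/m³
  sample Y: E = 120.7 GPa, ρ = 8930 kg/m³
  sample X: E = 98.60 GPa, ρ = 8490 kg/m³
  sample L: E = 111.0 GPa, ρ = 8850 kg/m³
  sample S: M = 1.73×10⁻³
  sample C: M = 1.23×10⁻³
  sample Y: M = 0.553×10⁻³
  sample X: M = 0.544×10⁻³
  sample L: M = 0.543×10⁻³
Sample S ranks first.

sample S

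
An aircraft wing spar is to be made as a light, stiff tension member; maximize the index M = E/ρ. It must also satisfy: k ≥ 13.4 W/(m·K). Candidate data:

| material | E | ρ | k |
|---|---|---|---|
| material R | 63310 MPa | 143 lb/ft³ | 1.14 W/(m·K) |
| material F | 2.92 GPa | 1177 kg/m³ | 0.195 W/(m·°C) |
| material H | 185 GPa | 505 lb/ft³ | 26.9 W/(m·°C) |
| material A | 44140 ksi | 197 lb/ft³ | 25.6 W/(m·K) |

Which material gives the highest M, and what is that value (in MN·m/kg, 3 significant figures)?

material A, M = 96.4 MN·m/kg

Screen on constraints: k ≥ 13.4 W/(m·K). Survivors: material H, material A.
Convert each candidate to consistent units, then evaluate M:
  material H: E = 185.0 GPa, ρ = 8089 kg/m³
  material A: E = 304.3 GPa, ρ = 3156 kg/m³
  material A: M = 96.4 MN·m/kg
  material H: M = 22.9 MN·m/kg
Material A has the largest M.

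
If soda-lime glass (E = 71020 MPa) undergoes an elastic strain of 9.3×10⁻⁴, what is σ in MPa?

66.0 MPa

E = 71020 MPa = 71.02 GPa.
σ = E·ε = 71020 MPa × 9.3×10⁻⁴ = 66.0 MPa.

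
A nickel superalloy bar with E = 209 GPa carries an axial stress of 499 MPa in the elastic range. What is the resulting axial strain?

2.39×10⁻³

ε = σ/E = 499 / 209000 = 2.39×10⁻³.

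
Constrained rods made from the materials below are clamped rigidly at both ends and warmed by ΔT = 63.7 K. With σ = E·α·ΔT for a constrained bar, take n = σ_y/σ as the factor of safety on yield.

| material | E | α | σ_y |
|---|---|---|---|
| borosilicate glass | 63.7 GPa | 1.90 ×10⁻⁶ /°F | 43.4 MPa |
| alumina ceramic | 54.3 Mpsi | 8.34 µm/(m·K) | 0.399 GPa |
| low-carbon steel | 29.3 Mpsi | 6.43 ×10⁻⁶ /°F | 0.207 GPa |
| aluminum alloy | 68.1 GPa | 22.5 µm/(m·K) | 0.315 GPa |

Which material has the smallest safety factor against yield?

low-carbon steel

Per material, after unit conversion:
  borosilicate glass: E = 63.70, α = 3.42, σ_y = 43.40 → σ = 13.9 MPa, n = 3.13
  alumina ceramic: E = 374.4, α = 8.34, σ_y = 399.0 → σ = 199 MPa, n = 2.01
  low-carbon steel: E = 202.0, α = 11.6, σ_y = 207.0 → σ = 149 MPa, n = 1.39
  aluminum alloy: E = 68.10, α = 22.5, σ_y = 315.0 → σ = 97.6 MPa, n = 3.23
The minimum is low-carbon steel at n = 1.39.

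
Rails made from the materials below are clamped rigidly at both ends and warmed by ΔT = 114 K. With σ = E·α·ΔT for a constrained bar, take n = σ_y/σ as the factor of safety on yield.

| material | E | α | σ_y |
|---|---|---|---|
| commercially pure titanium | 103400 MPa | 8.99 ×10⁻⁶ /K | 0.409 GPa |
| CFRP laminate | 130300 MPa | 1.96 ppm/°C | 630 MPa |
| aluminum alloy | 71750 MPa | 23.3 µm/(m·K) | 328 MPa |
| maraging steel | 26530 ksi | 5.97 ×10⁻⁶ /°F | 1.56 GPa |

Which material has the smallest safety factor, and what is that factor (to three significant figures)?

Per material, after unit conversion:
  commercially pure titanium: E = 103.4, α = 8.99, σ_y = 409.0 → σ = 106 MPa, n = 3.86
  CFRP laminate: E = 130.3, α = 1.96, σ_y = 630.0 → σ = 29.1 MPa, n = 21.6
  aluminum alloy: E = 71.75, α = 23.3, σ_y = 328.0 → σ = 191 MPa, n = 1.72
  maraging steel: E = 182.9, α = 10.7, σ_y = 1560 → σ = 224 MPa, n = 6.96
Smallest n: aluminum alloy with n = 1.72.

aluminum alloy, n = 1.72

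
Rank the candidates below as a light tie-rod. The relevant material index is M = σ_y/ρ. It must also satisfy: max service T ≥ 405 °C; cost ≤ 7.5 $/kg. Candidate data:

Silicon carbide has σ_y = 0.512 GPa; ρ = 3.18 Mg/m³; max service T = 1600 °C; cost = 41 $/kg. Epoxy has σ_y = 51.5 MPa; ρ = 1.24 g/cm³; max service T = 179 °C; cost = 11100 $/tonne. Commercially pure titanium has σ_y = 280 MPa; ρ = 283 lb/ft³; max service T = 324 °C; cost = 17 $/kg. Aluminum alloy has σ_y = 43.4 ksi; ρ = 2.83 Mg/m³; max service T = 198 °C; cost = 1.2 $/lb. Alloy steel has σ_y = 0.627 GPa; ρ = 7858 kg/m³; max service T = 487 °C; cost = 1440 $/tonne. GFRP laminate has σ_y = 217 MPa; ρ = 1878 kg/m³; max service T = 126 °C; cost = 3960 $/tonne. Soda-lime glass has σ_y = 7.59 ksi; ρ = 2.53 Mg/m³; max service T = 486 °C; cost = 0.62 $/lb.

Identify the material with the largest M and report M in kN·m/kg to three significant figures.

alloy steel, M = 79.8 kN·m/kg

Screen on constraints: max service T ≥ 405 °C; cost ≤ 7.5 $/kg. Survivors: alloy steel, soda-lime glass.
After converting to SI:
  alloy steel: σ_y = 627.0 MPa, ρ = 7858 kg/m³
  soda-lime glass: σ_y = 52.33 MPa, ρ = 2530 kg/m³
  alloy steel: M = 79.8 kN·m/kg
  soda-lime glass: M = 20.7 kN·m/kg
Alloy steel ranks first.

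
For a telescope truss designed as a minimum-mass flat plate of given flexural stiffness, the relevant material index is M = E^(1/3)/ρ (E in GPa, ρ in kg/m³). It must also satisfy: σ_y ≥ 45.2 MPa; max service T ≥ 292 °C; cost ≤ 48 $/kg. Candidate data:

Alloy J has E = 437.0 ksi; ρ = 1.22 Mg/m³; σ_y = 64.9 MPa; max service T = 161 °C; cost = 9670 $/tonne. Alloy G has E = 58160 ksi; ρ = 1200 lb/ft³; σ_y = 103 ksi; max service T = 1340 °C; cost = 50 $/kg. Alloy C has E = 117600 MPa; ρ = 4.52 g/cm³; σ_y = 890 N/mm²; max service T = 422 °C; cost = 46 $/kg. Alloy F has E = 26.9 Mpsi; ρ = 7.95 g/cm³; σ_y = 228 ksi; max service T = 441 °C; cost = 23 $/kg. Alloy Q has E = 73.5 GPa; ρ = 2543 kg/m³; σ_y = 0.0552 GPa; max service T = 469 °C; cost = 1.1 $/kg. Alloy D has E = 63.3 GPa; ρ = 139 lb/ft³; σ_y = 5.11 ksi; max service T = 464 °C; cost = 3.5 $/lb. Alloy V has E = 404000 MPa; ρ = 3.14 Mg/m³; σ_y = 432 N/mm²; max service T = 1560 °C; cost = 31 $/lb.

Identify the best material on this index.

Screen on constraints: σ_y ≥ 45.2 MPa; max service T ≥ 292 °C; cost ≤ 48 $/kg. Survivors: alloy C, alloy F, alloy Q.
Putting every candidate on a common basis:
  alloy C: E = 117.6 GPa, ρ = 4520 kg/m³
  alloy F: E = 185.5 GPa, ρ = 7950 kg/m³
  alloy Q: E = 73.50 GPa, ρ = 2543 kg/m³
  alloy Q: M = 1.65×10⁻³
  alloy C: M = 1.08×10⁻³
  alloy F: M = 0.717×10⁻³
Alloy Q ranks first.

alloy Q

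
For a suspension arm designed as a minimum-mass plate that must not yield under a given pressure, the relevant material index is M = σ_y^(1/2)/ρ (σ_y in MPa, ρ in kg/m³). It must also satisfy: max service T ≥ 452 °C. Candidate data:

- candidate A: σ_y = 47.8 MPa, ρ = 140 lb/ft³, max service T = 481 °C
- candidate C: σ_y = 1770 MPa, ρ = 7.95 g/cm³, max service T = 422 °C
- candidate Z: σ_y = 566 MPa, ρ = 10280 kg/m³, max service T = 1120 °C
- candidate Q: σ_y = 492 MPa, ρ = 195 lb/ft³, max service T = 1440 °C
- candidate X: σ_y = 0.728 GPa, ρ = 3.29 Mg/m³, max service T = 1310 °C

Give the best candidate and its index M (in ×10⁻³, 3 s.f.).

Screen on constraints: max service T ≥ 452 °C. Survivors: candidate A, candidate Z, candidate Q, candidate X.
Normalizing units and computing the index:
  candidate A: σ_y = 47.80 MPa, ρ = 2243 kg/m³
  candidate Z: σ_y = 566.0 MPa, ρ = 10280 kg/m³
  candidate Q: σ_y = 492.0 MPa, ρ = 3124 kg/m³
  candidate X: σ_y = 728.0 MPa, ρ = 3290 kg/m³
  candidate X: M = 8.20×10⁻³
  candidate Q: M = 7.10×10⁻³
  candidate A: M = 3.08×10⁻³
  candidate Z: M = 2.31×10⁻³
Candidate X has the largest M.

candidate X, M = 8.20×10⁻³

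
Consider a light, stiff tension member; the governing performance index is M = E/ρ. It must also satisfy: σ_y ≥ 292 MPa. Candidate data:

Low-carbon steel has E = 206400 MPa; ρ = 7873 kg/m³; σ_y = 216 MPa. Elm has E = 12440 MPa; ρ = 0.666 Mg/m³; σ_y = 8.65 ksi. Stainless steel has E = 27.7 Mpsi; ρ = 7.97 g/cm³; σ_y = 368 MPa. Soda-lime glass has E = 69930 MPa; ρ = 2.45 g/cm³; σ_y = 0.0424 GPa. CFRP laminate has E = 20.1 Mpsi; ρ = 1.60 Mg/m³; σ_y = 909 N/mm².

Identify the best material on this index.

Screen on constraints: σ_y ≥ 292 MPa. Survivors: stainless steel, CFRP laminate.
Putting every candidate on a common basis:
  stainless steel: E = 191.0 GPa, ρ = 7970 kg/m³
  CFRP laminate: E = 138.6 GPa, ρ = 1600 kg/m³
  CFRP laminate: M = 86.6 MN·m/kg
  stainless steel: M = 24.0 MN·m/kg
CFRP laminate has the largest M.

CFRP laminate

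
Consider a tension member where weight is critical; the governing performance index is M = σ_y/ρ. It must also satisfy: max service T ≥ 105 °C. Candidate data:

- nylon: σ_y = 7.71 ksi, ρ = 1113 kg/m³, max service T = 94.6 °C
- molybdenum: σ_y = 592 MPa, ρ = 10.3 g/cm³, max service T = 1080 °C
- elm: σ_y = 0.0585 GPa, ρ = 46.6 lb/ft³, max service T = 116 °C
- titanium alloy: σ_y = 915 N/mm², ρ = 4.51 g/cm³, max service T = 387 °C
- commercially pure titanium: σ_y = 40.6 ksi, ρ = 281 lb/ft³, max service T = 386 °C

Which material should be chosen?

Screen on constraints: max service T ≥ 105 °C. Survivors: molybdenum, elm, titanium alloy, commercially pure titanium.
Putting every candidate on a common basis:
  molybdenum: σ_y = 592.0 MPa, ρ = 10300 kg/m³
  elm: σ_y = 58.50 MPa, ρ = 746.5 kg/m³
  titanium alloy: σ_y = 915.0 MPa, ρ = 4510 kg/m³
  commercially pure titanium: σ_y = 279.9 MPa, ρ = 4501 kg/m³
  titanium alloy: M = 203 kN·m/kg
  elm: M = 78.4 kN·m/kg
  commercially pure titanium: M = 62.2 kN·m/kg
  molybdenum: M = 57.5 kN·m/kg
Titanium alloy has the largest M.

titanium alloy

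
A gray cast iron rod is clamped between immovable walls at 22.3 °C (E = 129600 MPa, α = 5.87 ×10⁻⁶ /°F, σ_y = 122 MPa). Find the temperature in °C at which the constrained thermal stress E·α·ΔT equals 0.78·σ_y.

E = 129600 MPa = 129.6 GPa.
α = 5.87×10⁻⁶/°F × 9/5 = 10.6×10⁻⁶/K.
E·α·ΔT = 95.16 MPa ⇒ ΔT = 95.16 / (129.6×10³ × 10.6×10⁻⁶) = 69.49 K.
T = 22.3 + 69.49 = 91.79 °C.

91.8 °C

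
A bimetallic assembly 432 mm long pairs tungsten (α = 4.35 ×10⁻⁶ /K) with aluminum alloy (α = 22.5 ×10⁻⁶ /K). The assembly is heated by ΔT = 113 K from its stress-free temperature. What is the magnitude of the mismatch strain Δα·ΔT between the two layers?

2.05×10⁻³

Δα = |4.35 − 22.5|×10⁻⁶/K = 18.1×10⁻⁶/K.
Mismatch strain = Δα·ΔT = 18.1×10⁻⁶ × 113.0 = 2.05×10⁻³.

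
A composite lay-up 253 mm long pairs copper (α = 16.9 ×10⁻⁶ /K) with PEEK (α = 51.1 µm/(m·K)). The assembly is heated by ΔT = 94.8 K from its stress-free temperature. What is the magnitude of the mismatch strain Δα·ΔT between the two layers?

3.24×10⁻³

Δα = |16.9 − 51.1|×10⁻⁶/K = 34.2×10⁻⁶/K.
Mismatch strain = Δα·ΔT = 34.2×10⁻⁶ × 94.8 = 3.24×10⁻³.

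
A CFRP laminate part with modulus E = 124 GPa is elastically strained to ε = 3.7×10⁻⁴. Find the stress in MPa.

45.9 MPa

σ = E·ε = 124000 MPa × 3.7×10⁻⁴ = 45.9 MPa.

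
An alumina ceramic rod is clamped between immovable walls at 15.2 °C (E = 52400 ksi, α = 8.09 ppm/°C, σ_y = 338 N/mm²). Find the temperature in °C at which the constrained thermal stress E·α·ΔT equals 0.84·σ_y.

112 °C

E = 52400 ksi = 361.3 GPa.
σ_y = 338 N/mm² = 338.0 MPa.
E·α·ΔT = 283.9 MPa ⇒ ΔT = 283.9 / (361.3×10³ × 8.09×10⁻⁶) = 97.14 K.
T = 15.2 + 97.14 = 112.3 °C.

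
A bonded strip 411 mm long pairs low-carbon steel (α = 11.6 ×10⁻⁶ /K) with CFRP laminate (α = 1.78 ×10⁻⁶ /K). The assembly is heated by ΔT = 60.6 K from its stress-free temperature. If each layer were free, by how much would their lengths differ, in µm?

245 µm

Δα = |11.6 − 1.78|×10⁻⁶/K = 9.82×10⁻⁶/K.
ΔL_mismatch = Δα·L·ΔT = 9.82×10⁻⁶ × 411.0 mm × 60.6 K = 245 µm.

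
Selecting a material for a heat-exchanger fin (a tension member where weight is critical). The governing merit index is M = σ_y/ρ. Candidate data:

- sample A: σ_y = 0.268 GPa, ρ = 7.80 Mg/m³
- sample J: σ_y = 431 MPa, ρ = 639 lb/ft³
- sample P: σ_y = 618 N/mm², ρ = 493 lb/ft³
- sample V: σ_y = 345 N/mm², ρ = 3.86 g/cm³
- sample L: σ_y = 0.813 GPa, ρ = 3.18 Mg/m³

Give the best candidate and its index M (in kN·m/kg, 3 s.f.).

After converting to SI:
  sample A: σ_y = 268.0 MPa, ρ = 7800 kg/m³
  sample J: σ_y = 431.0 MPa, ρ = 10240 kg/m³
  sample P: σ_y = 618.0 MPa, ρ = 7897 kg/m³
  sample V: σ_y = 345.0 MPa, ρ = 3860 kg/m³
  sample L: σ_y = 813.0 MPa, ρ = 3180 kg/m³
  sample L: M = 256 kN·m/kg
  sample V: M = 89.4 kN·m/kg
  sample P: M = 78.3 kN·m/kg
  sample J: M = 42.1 kN·m/kg
  sample A: M = 34.4 kN·m/kg
The maximum is for sample L.

sample L, M = 256 kN·m/kg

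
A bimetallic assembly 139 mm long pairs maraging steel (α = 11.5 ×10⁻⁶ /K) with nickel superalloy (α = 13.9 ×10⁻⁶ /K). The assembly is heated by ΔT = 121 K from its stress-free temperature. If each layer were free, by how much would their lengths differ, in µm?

40.4 µm

Δα = |11.5 − 13.9|×10⁻⁶/K = 2.40×10⁻⁶/K.
ΔL_mismatch = Δα·L·ΔT = 2.40×10⁻⁶ × 139.0 mm × 121.0 K = 40.4 µm.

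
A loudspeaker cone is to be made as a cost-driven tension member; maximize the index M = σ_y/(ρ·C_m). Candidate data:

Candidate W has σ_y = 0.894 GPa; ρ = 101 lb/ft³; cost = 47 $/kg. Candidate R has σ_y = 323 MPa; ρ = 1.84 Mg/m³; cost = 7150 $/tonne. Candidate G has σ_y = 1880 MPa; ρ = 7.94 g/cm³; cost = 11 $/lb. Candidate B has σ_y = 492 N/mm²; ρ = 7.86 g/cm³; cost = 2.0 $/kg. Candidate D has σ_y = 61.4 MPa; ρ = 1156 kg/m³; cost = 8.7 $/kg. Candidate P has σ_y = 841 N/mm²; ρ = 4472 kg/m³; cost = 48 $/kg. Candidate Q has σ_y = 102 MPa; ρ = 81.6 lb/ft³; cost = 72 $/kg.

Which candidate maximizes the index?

Putting every candidate on a common basis:
  candidate W: σ_y = 894.0 MPa, ρ = 1618 kg/m³, cost = 47.00 $/kg
  candidate R: σ_y = 323.0 MPa, ρ = 1840 kg/m³, cost = 7.150 $/kg
  candidate G: σ_y = 1880 MPa, ρ = 7940 kg/m³, cost = 24.25 $/kg
  candidate B: σ_y = 492.0 MPa, ρ = 7860 kg/m³, cost = 2.000 $/kg
  candidate D: σ_y = 61.40 MPa, ρ = 1156 kg/m³, cost = 8.700 $/kg
  candidate P: σ_y = 841.0 MPa, ρ = 4472 kg/m³, cost = 48.00 $/kg
  candidate Q: σ_y = 102.0 MPa, ρ = 1307 kg/m³, cost = 72.00 $/kg
  candidate B: M = 31.3 kN·m per $
  candidate R: M = 24.6 kN·m per $
  candidate W: M = 11.8 kN·m per $
  candidate G: M = 9.76 kN·m per $
  candidate D: M = 6.11 kN·m per $
  candidate P: M = 3.92 kN·m per $
  candidate Q: M = 1.08 kN·m per $
The maximum is for candidate B.

candidate B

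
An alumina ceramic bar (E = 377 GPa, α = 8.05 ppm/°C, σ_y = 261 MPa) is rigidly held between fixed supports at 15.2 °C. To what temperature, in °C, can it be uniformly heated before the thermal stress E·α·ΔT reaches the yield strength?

101 °C

E·α·ΔT = 261.0 MPa ⇒ ΔT = 261.0 / (377.0×10³ × 8.05×10⁻⁶) = 86.00 K.
T = 15.2 + 86.00 = 101.2 °C.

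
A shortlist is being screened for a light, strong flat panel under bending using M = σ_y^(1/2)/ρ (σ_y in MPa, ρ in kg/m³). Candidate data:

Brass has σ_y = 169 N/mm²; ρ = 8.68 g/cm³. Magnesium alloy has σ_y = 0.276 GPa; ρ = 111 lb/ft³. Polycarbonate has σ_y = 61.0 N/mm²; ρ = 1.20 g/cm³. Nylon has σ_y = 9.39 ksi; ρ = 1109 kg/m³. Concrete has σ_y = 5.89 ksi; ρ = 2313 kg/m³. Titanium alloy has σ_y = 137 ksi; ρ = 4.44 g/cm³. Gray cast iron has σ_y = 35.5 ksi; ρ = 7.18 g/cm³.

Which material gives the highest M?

magnesium alloy

Putting every candidate on a common basis:
  brass: σ_y = 169.0 MPa, ρ = 8680 kg/m³
  magnesium alloy: σ_y = 276.0 MPa, ρ = 1778 kg/m³
  polycarbonate: σ_y = 61.00 MPa, ρ = 1200 kg/m³
  nylon: σ_y = 64.74 MPa, ρ = 1109 kg/m³
  concrete: σ_y = 40.61 MPa, ρ = 2313 kg/m³
  titanium alloy: σ_y = 944.6 MPa, ρ = 4440 kg/m³
  gray cast iron: σ_y = 244.8 MPa, ρ = 7180 kg/m³
  magnesium alloy: M = 9.34×10⁻³
  nylon: M = 7.26×10⁻³
  titanium alloy: M = 6.92×10⁻³
  polycarbonate: M = 6.51×10⁻³
  concrete: M = 2.76×10⁻³
  gray cast iron: M = 2.18×10⁻³
  brass: M = 1.50×10⁻³
Magnesium alloy ranks first.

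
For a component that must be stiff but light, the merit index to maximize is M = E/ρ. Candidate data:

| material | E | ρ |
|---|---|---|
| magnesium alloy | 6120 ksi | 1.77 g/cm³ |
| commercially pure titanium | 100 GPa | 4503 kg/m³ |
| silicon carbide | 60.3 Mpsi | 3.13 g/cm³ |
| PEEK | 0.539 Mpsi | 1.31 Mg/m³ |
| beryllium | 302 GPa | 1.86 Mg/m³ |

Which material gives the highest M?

After converting to SI:
  magnesium alloy: E = 42.20 GPa, ρ = 1770 kg/m³
  commercially pure titanium: E = 100.0 GPa, ρ = 4503 kg/m³
  silicon carbide: E = 415.8 GPa, ρ = 3130 kg/m³
  PEEK: E = 3.716 GPa, ρ = 1310 kg/m³
  beryllium: E = 302.0 GPa, ρ = 1860 kg/m³
  beryllium: M = 162 MN·m/kg
  silicon carbide: M = 133 MN·m/kg
  magnesium alloy: M = 23.8 MN·m/kg
  commercially pure titanium: M = 22.2 MN·m/kg
  PEEK: M = 2.84 MN·m/kg
Beryllium ranks first.

beryllium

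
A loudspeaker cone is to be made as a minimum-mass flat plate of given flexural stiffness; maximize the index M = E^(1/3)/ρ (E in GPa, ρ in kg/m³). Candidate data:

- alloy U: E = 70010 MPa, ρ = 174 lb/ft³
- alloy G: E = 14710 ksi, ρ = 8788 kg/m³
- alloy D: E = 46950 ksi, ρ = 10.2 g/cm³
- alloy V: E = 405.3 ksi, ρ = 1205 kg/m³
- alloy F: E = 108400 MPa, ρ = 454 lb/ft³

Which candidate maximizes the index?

Putting every candidate on a common basis:
  alloy U: E = 70.01 GPa, ρ = 2787 kg/m³
  alloy G: E = 101.4 GPa, ρ = 8788 kg/m³
  alloy D: E = 323.7 GPa, ρ = 10200 kg/m³
  alloy V: E = 2.794 GPa, ρ = 1205 kg/m³
  alloy F: E = 108.4 GPa, ρ = 7272 kg/m³
  alloy U: M = 1.48×10⁻³
  alloy V: M = 1.17×10⁻³
  alloy D: M = 0.673×10⁻³
  alloy F: M = 0.656×10⁻³
  alloy G: M = 0.531×10⁻³
Highest index: alloy U.

alloy U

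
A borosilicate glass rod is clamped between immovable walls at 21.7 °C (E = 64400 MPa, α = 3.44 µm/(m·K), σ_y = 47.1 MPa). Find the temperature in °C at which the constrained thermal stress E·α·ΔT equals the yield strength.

E = 64400 MPa = 64.40 GPa.
E·α·ΔT = 47.10 MPa ⇒ ΔT = 47.10 / (64.40×10³ × 3.44×10⁻⁶) = 212.6 K.
T = 21.7 + 212.6 = 234.3 °C.

234 °C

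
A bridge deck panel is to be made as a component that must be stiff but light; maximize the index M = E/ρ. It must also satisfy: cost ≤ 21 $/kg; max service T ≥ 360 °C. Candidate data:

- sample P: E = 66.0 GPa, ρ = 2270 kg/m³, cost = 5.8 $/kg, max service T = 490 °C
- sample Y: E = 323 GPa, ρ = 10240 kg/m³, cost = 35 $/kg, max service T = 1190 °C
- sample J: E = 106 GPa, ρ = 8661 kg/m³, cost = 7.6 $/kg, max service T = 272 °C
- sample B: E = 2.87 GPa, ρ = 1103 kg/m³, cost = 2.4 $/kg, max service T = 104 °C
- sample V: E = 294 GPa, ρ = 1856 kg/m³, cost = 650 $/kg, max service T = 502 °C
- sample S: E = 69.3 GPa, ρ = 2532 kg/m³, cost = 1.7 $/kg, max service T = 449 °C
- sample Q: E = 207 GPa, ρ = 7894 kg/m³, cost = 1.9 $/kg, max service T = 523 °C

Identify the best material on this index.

sample P

Screen on constraints: cost ≤ 21 $/kg; max service T ≥ 360 °C. Survivors: sample P, sample S, sample Q.
Evaluate M for each candidate:
  sample P: M = 29.1 MN·m/kg
  sample S: M = 27.4 MN·m/kg
  sample Q: M = 26.2 MN·m/kg
The maximum is for sample P.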